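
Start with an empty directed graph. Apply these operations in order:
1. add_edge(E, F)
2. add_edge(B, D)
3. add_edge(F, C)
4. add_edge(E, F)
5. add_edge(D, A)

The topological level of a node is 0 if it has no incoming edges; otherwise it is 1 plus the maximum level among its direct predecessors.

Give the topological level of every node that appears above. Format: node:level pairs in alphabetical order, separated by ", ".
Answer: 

Op 1: add_edge(E, F). Edges now: 1
Op 2: add_edge(B, D). Edges now: 2
Op 3: add_edge(F, C). Edges now: 3
Op 4: add_edge(E, F) (duplicate, no change). Edges now: 3
Op 5: add_edge(D, A). Edges now: 4
Compute levels (Kahn BFS):
  sources (in-degree 0): B, E
  process B: level=0
    B->D: in-degree(D)=0, level(D)=1, enqueue
  process E: level=0
    E->F: in-degree(F)=0, level(F)=1, enqueue
  process D: level=1
    D->A: in-degree(A)=0, level(A)=2, enqueue
  process F: level=1
    F->C: in-degree(C)=0, level(C)=2, enqueue
  process A: level=2
  process C: level=2
All levels: A:2, B:0, C:2, D:1, E:0, F:1

Answer: A:2, B:0, C:2, D:1, E:0, F:1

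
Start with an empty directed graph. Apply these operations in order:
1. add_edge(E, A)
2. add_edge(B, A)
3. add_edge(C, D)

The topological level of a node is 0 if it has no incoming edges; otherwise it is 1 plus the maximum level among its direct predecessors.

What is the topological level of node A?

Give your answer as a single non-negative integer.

Answer: 1

Derivation:
Op 1: add_edge(E, A). Edges now: 1
Op 2: add_edge(B, A). Edges now: 2
Op 3: add_edge(C, D). Edges now: 3
Compute levels (Kahn BFS):
  sources (in-degree 0): B, C, E
  process B: level=0
    B->A: in-degree(A)=1, level(A)>=1
  process C: level=0
    C->D: in-degree(D)=0, level(D)=1, enqueue
  process E: level=0
    E->A: in-degree(A)=0, level(A)=1, enqueue
  process D: level=1
  process A: level=1
All levels: A:1, B:0, C:0, D:1, E:0
level(A) = 1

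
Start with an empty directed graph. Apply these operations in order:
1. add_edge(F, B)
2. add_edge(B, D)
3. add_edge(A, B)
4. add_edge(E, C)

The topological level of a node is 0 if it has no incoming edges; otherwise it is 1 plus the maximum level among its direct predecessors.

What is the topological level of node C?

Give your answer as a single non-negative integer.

Op 1: add_edge(F, B). Edges now: 1
Op 2: add_edge(B, D). Edges now: 2
Op 3: add_edge(A, B). Edges now: 3
Op 4: add_edge(E, C). Edges now: 4
Compute levels (Kahn BFS):
  sources (in-degree 0): A, E, F
  process A: level=0
    A->B: in-degree(B)=1, level(B)>=1
  process E: level=0
    E->C: in-degree(C)=0, level(C)=1, enqueue
  process F: level=0
    F->B: in-degree(B)=0, level(B)=1, enqueue
  process C: level=1
  process B: level=1
    B->D: in-degree(D)=0, level(D)=2, enqueue
  process D: level=2
All levels: A:0, B:1, C:1, D:2, E:0, F:0
level(C) = 1

Answer: 1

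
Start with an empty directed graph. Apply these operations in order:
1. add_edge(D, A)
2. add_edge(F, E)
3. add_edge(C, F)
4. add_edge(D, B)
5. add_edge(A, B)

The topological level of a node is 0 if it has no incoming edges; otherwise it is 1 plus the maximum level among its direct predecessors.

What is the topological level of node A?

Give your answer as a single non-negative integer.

Op 1: add_edge(D, A). Edges now: 1
Op 2: add_edge(F, E). Edges now: 2
Op 3: add_edge(C, F). Edges now: 3
Op 4: add_edge(D, B). Edges now: 4
Op 5: add_edge(A, B). Edges now: 5
Compute levels (Kahn BFS):
  sources (in-degree 0): C, D
  process C: level=0
    C->F: in-degree(F)=0, level(F)=1, enqueue
  process D: level=0
    D->A: in-degree(A)=0, level(A)=1, enqueue
    D->B: in-degree(B)=1, level(B)>=1
  process F: level=1
    F->E: in-degree(E)=0, level(E)=2, enqueue
  process A: level=1
    A->B: in-degree(B)=0, level(B)=2, enqueue
  process E: level=2
  process B: level=2
All levels: A:1, B:2, C:0, D:0, E:2, F:1
level(A) = 1

Answer: 1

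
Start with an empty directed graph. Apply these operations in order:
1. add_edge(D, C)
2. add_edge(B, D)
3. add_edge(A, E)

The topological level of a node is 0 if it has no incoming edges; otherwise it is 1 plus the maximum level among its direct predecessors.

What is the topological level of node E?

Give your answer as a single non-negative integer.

Op 1: add_edge(D, C). Edges now: 1
Op 2: add_edge(B, D). Edges now: 2
Op 3: add_edge(A, E). Edges now: 3
Compute levels (Kahn BFS):
  sources (in-degree 0): A, B
  process A: level=0
    A->E: in-degree(E)=0, level(E)=1, enqueue
  process B: level=0
    B->D: in-degree(D)=0, level(D)=1, enqueue
  process E: level=1
  process D: level=1
    D->C: in-degree(C)=0, level(C)=2, enqueue
  process C: level=2
All levels: A:0, B:0, C:2, D:1, E:1
level(E) = 1

Answer: 1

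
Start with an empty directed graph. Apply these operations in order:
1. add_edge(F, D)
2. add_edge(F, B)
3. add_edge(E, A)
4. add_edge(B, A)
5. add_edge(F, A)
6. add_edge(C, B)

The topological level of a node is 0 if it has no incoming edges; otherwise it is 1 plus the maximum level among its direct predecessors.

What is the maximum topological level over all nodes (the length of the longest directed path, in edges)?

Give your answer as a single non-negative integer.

Answer: 2

Derivation:
Op 1: add_edge(F, D). Edges now: 1
Op 2: add_edge(F, B). Edges now: 2
Op 3: add_edge(E, A). Edges now: 3
Op 4: add_edge(B, A). Edges now: 4
Op 5: add_edge(F, A). Edges now: 5
Op 6: add_edge(C, B). Edges now: 6
Compute levels (Kahn BFS):
  sources (in-degree 0): C, E, F
  process C: level=0
    C->B: in-degree(B)=1, level(B)>=1
  process E: level=0
    E->A: in-degree(A)=2, level(A)>=1
  process F: level=0
    F->A: in-degree(A)=1, level(A)>=1
    F->B: in-degree(B)=0, level(B)=1, enqueue
    F->D: in-degree(D)=0, level(D)=1, enqueue
  process B: level=1
    B->A: in-degree(A)=0, level(A)=2, enqueue
  process D: level=1
  process A: level=2
All levels: A:2, B:1, C:0, D:1, E:0, F:0
max level = 2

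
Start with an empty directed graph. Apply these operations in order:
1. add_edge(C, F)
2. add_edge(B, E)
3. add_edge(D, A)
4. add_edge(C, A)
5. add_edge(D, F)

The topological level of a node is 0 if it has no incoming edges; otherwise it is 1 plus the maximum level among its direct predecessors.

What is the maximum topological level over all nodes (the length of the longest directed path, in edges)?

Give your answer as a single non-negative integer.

Answer: 1

Derivation:
Op 1: add_edge(C, F). Edges now: 1
Op 2: add_edge(B, E). Edges now: 2
Op 3: add_edge(D, A). Edges now: 3
Op 4: add_edge(C, A). Edges now: 4
Op 5: add_edge(D, F). Edges now: 5
Compute levels (Kahn BFS):
  sources (in-degree 0): B, C, D
  process B: level=0
    B->E: in-degree(E)=0, level(E)=1, enqueue
  process C: level=0
    C->A: in-degree(A)=1, level(A)>=1
    C->F: in-degree(F)=1, level(F)>=1
  process D: level=0
    D->A: in-degree(A)=0, level(A)=1, enqueue
    D->F: in-degree(F)=0, level(F)=1, enqueue
  process E: level=1
  process A: level=1
  process F: level=1
All levels: A:1, B:0, C:0, D:0, E:1, F:1
max level = 1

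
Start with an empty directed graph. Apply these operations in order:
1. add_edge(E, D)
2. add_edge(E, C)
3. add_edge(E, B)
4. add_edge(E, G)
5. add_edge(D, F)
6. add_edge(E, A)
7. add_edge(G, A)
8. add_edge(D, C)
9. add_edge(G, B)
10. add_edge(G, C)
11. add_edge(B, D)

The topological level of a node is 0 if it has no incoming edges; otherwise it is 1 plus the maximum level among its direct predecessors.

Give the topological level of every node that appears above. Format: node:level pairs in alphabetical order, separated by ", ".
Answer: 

Op 1: add_edge(E, D). Edges now: 1
Op 2: add_edge(E, C). Edges now: 2
Op 3: add_edge(E, B). Edges now: 3
Op 4: add_edge(E, G). Edges now: 4
Op 5: add_edge(D, F). Edges now: 5
Op 6: add_edge(E, A). Edges now: 6
Op 7: add_edge(G, A). Edges now: 7
Op 8: add_edge(D, C). Edges now: 8
Op 9: add_edge(G, B). Edges now: 9
Op 10: add_edge(G, C). Edges now: 10
Op 11: add_edge(B, D). Edges now: 11
Compute levels (Kahn BFS):
  sources (in-degree 0): E
  process E: level=0
    E->A: in-degree(A)=1, level(A)>=1
    E->B: in-degree(B)=1, level(B)>=1
    E->C: in-degree(C)=2, level(C)>=1
    E->D: in-degree(D)=1, level(D)>=1
    E->G: in-degree(G)=0, level(G)=1, enqueue
  process G: level=1
    G->A: in-degree(A)=0, level(A)=2, enqueue
    G->B: in-degree(B)=0, level(B)=2, enqueue
    G->C: in-degree(C)=1, level(C)>=2
  process A: level=2
  process B: level=2
    B->D: in-degree(D)=0, level(D)=3, enqueue
  process D: level=3
    D->C: in-degree(C)=0, level(C)=4, enqueue
    D->F: in-degree(F)=0, level(F)=4, enqueue
  process C: level=4
  process F: level=4
All levels: A:2, B:2, C:4, D:3, E:0, F:4, G:1

Answer: A:2, B:2, C:4, D:3, E:0, F:4, G:1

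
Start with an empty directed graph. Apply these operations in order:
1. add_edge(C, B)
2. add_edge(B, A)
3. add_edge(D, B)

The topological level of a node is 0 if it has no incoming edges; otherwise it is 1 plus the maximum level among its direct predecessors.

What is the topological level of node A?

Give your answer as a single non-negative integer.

Op 1: add_edge(C, B). Edges now: 1
Op 2: add_edge(B, A). Edges now: 2
Op 3: add_edge(D, B). Edges now: 3
Compute levels (Kahn BFS):
  sources (in-degree 0): C, D
  process C: level=0
    C->B: in-degree(B)=1, level(B)>=1
  process D: level=0
    D->B: in-degree(B)=0, level(B)=1, enqueue
  process B: level=1
    B->A: in-degree(A)=0, level(A)=2, enqueue
  process A: level=2
All levels: A:2, B:1, C:0, D:0
level(A) = 2

Answer: 2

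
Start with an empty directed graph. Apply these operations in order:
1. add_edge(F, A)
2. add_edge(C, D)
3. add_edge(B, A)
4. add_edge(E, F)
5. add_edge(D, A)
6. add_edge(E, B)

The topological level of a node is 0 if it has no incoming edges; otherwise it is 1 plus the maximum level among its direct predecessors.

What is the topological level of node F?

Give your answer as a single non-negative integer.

Op 1: add_edge(F, A). Edges now: 1
Op 2: add_edge(C, D). Edges now: 2
Op 3: add_edge(B, A). Edges now: 3
Op 4: add_edge(E, F). Edges now: 4
Op 5: add_edge(D, A). Edges now: 5
Op 6: add_edge(E, B). Edges now: 6
Compute levels (Kahn BFS):
  sources (in-degree 0): C, E
  process C: level=0
    C->D: in-degree(D)=0, level(D)=1, enqueue
  process E: level=0
    E->B: in-degree(B)=0, level(B)=1, enqueue
    E->F: in-degree(F)=0, level(F)=1, enqueue
  process D: level=1
    D->A: in-degree(A)=2, level(A)>=2
  process B: level=1
    B->A: in-degree(A)=1, level(A)>=2
  process F: level=1
    F->A: in-degree(A)=0, level(A)=2, enqueue
  process A: level=2
All levels: A:2, B:1, C:0, D:1, E:0, F:1
level(F) = 1

Answer: 1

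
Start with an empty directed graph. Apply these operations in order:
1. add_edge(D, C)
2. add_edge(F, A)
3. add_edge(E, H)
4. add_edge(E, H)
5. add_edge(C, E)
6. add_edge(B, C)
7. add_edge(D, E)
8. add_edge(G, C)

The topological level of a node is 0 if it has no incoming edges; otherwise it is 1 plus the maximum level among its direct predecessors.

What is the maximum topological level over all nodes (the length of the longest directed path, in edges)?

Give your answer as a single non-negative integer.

Op 1: add_edge(D, C). Edges now: 1
Op 2: add_edge(F, A). Edges now: 2
Op 3: add_edge(E, H). Edges now: 3
Op 4: add_edge(E, H) (duplicate, no change). Edges now: 3
Op 5: add_edge(C, E). Edges now: 4
Op 6: add_edge(B, C). Edges now: 5
Op 7: add_edge(D, E). Edges now: 6
Op 8: add_edge(G, C). Edges now: 7
Compute levels (Kahn BFS):
  sources (in-degree 0): B, D, F, G
  process B: level=0
    B->C: in-degree(C)=2, level(C)>=1
  process D: level=0
    D->C: in-degree(C)=1, level(C)>=1
    D->E: in-degree(E)=1, level(E)>=1
  process F: level=0
    F->A: in-degree(A)=0, level(A)=1, enqueue
  process G: level=0
    G->C: in-degree(C)=0, level(C)=1, enqueue
  process A: level=1
  process C: level=1
    C->E: in-degree(E)=0, level(E)=2, enqueue
  process E: level=2
    E->H: in-degree(H)=0, level(H)=3, enqueue
  process H: level=3
All levels: A:1, B:0, C:1, D:0, E:2, F:0, G:0, H:3
max level = 3

Answer: 3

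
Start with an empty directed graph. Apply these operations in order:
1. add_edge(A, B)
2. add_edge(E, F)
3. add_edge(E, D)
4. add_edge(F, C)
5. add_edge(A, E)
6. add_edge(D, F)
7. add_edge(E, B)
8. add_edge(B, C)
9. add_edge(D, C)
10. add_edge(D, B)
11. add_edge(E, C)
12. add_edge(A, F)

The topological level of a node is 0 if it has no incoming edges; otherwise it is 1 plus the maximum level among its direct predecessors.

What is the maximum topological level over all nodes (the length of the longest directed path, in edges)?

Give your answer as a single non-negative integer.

Op 1: add_edge(A, B). Edges now: 1
Op 2: add_edge(E, F). Edges now: 2
Op 3: add_edge(E, D). Edges now: 3
Op 4: add_edge(F, C). Edges now: 4
Op 5: add_edge(A, E). Edges now: 5
Op 6: add_edge(D, F). Edges now: 6
Op 7: add_edge(E, B). Edges now: 7
Op 8: add_edge(B, C). Edges now: 8
Op 9: add_edge(D, C). Edges now: 9
Op 10: add_edge(D, B). Edges now: 10
Op 11: add_edge(E, C). Edges now: 11
Op 12: add_edge(A, F). Edges now: 12
Compute levels (Kahn BFS):
  sources (in-degree 0): A
  process A: level=0
    A->B: in-degree(B)=2, level(B)>=1
    A->E: in-degree(E)=0, level(E)=1, enqueue
    A->F: in-degree(F)=2, level(F)>=1
  process E: level=1
    E->B: in-degree(B)=1, level(B)>=2
    E->C: in-degree(C)=3, level(C)>=2
    E->D: in-degree(D)=0, level(D)=2, enqueue
    E->F: in-degree(F)=1, level(F)>=2
  process D: level=2
    D->B: in-degree(B)=0, level(B)=3, enqueue
    D->C: in-degree(C)=2, level(C)>=3
    D->F: in-degree(F)=0, level(F)=3, enqueue
  process B: level=3
    B->C: in-degree(C)=1, level(C)>=4
  process F: level=3
    F->C: in-degree(C)=0, level(C)=4, enqueue
  process C: level=4
All levels: A:0, B:3, C:4, D:2, E:1, F:3
max level = 4

Answer: 4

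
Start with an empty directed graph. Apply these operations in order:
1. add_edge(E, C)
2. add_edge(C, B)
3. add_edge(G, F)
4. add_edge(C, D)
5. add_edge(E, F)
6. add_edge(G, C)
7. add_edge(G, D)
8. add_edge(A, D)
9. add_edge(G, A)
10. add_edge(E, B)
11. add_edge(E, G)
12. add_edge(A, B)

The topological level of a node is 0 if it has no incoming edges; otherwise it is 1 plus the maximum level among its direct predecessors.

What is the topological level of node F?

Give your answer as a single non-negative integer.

Answer: 2

Derivation:
Op 1: add_edge(E, C). Edges now: 1
Op 2: add_edge(C, B). Edges now: 2
Op 3: add_edge(G, F). Edges now: 3
Op 4: add_edge(C, D). Edges now: 4
Op 5: add_edge(E, F). Edges now: 5
Op 6: add_edge(G, C). Edges now: 6
Op 7: add_edge(G, D). Edges now: 7
Op 8: add_edge(A, D). Edges now: 8
Op 9: add_edge(G, A). Edges now: 9
Op 10: add_edge(E, B). Edges now: 10
Op 11: add_edge(E, G). Edges now: 11
Op 12: add_edge(A, B). Edges now: 12
Compute levels (Kahn BFS):
  sources (in-degree 0): E
  process E: level=0
    E->B: in-degree(B)=2, level(B)>=1
    E->C: in-degree(C)=1, level(C)>=1
    E->F: in-degree(F)=1, level(F)>=1
    E->G: in-degree(G)=0, level(G)=1, enqueue
  process G: level=1
    G->A: in-degree(A)=0, level(A)=2, enqueue
    G->C: in-degree(C)=0, level(C)=2, enqueue
    G->D: in-degree(D)=2, level(D)>=2
    G->F: in-degree(F)=0, level(F)=2, enqueue
  process A: level=2
    A->B: in-degree(B)=1, level(B)>=3
    A->D: in-degree(D)=1, level(D)>=3
  process C: level=2
    C->B: in-degree(B)=0, level(B)=3, enqueue
    C->D: in-degree(D)=0, level(D)=3, enqueue
  process F: level=2
  process B: level=3
  process D: level=3
All levels: A:2, B:3, C:2, D:3, E:0, F:2, G:1
level(F) = 2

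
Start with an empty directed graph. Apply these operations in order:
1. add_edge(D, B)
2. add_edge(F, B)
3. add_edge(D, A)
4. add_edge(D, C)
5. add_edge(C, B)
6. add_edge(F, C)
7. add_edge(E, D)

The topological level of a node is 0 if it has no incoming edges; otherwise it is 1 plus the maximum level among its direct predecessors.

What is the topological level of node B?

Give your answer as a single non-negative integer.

Answer: 3

Derivation:
Op 1: add_edge(D, B). Edges now: 1
Op 2: add_edge(F, B). Edges now: 2
Op 3: add_edge(D, A). Edges now: 3
Op 4: add_edge(D, C). Edges now: 4
Op 5: add_edge(C, B). Edges now: 5
Op 6: add_edge(F, C). Edges now: 6
Op 7: add_edge(E, D). Edges now: 7
Compute levels (Kahn BFS):
  sources (in-degree 0): E, F
  process E: level=0
    E->D: in-degree(D)=0, level(D)=1, enqueue
  process F: level=0
    F->B: in-degree(B)=2, level(B)>=1
    F->C: in-degree(C)=1, level(C)>=1
  process D: level=1
    D->A: in-degree(A)=0, level(A)=2, enqueue
    D->B: in-degree(B)=1, level(B)>=2
    D->C: in-degree(C)=0, level(C)=2, enqueue
  process A: level=2
  process C: level=2
    C->B: in-degree(B)=0, level(B)=3, enqueue
  process B: level=3
All levels: A:2, B:3, C:2, D:1, E:0, F:0
level(B) = 3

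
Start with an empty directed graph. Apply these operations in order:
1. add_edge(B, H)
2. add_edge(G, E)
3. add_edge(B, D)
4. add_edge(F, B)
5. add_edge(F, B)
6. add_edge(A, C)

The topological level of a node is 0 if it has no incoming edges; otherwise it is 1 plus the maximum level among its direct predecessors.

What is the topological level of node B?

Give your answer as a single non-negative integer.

Answer: 1

Derivation:
Op 1: add_edge(B, H). Edges now: 1
Op 2: add_edge(G, E). Edges now: 2
Op 3: add_edge(B, D). Edges now: 3
Op 4: add_edge(F, B). Edges now: 4
Op 5: add_edge(F, B) (duplicate, no change). Edges now: 4
Op 6: add_edge(A, C). Edges now: 5
Compute levels (Kahn BFS):
  sources (in-degree 0): A, F, G
  process A: level=0
    A->C: in-degree(C)=0, level(C)=1, enqueue
  process F: level=0
    F->B: in-degree(B)=0, level(B)=1, enqueue
  process G: level=0
    G->E: in-degree(E)=0, level(E)=1, enqueue
  process C: level=1
  process B: level=1
    B->D: in-degree(D)=0, level(D)=2, enqueue
    B->H: in-degree(H)=0, level(H)=2, enqueue
  process E: level=1
  process D: level=2
  process H: level=2
All levels: A:0, B:1, C:1, D:2, E:1, F:0, G:0, H:2
level(B) = 1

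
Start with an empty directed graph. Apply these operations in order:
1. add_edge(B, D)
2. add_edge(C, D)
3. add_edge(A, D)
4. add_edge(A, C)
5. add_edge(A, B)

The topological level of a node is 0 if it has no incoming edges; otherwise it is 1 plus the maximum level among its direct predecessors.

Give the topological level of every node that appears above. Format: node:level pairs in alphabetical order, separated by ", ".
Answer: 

Op 1: add_edge(B, D). Edges now: 1
Op 2: add_edge(C, D). Edges now: 2
Op 3: add_edge(A, D). Edges now: 3
Op 4: add_edge(A, C). Edges now: 4
Op 5: add_edge(A, B). Edges now: 5
Compute levels (Kahn BFS):
  sources (in-degree 0): A
  process A: level=0
    A->B: in-degree(B)=0, level(B)=1, enqueue
    A->C: in-degree(C)=0, level(C)=1, enqueue
    A->D: in-degree(D)=2, level(D)>=1
  process B: level=1
    B->D: in-degree(D)=1, level(D)>=2
  process C: level=1
    C->D: in-degree(D)=0, level(D)=2, enqueue
  process D: level=2
All levels: A:0, B:1, C:1, D:2

Answer: A:0, B:1, C:1, D:2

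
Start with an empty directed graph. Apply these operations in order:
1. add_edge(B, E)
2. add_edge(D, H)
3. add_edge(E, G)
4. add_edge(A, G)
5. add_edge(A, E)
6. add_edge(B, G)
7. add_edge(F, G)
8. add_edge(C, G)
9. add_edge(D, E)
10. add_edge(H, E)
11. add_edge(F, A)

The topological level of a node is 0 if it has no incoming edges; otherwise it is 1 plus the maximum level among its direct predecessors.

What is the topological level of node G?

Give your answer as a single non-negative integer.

Op 1: add_edge(B, E). Edges now: 1
Op 2: add_edge(D, H). Edges now: 2
Op 3: add_edge(E, G). Edges now: 3
Op 4: add_edge(A, G). Edges now: 4
Op 5: add_edge(A, E). Edges now: 5
Op 6: add_edge(B, G). Edges now: 6
Op 7: add_edge(F, G). Edges now: 7
Op 8: add_edge(C, G). Edges now: 8
Op 9: add_edge(D, E). Edges now: 9
Op 10: add_edge(H, E). Edges now: 10
Op 11: add_edge(F, A). Edges now: 11
Compute levels (Kahn BFS):
  sources (in-degree 0): B, C, D, F
  process B: level=0
    B->E: in-degree(E)=3, level(E)>=1
    B->G: in-degree(G)=4, level(G)>=1
  process C: level=0
    C->G: in-degree(G)=3, level(G)>=1
  process D: level=0
    D->E: in-degree(E)=2, level(E)>=1
    D->H: in-degree(H)=0, level(H)=1, enqueue
  process F: level=0
    F->A: in-degree(A)=0, level(A)=1, enqueue
    F->G: in-degree(G)=2, level(G)>=1
  process H: level=1
    H->E: in-degree(E)=1, level(E)>=2
  process A: level=1
    A->E: in-degree(E)=0, level(E)=2, enqueue
    A->G: in-degree(G)=1, level(G)>=2
  process E: level=2
    E->G: in-degree(G)=0, level(G)=3, enqueue
  process G: level=3
All levels: A:1, B:0, C:0, D:0, E:2, F:0, G:3, H:1
level(G) = 3

Answer: 3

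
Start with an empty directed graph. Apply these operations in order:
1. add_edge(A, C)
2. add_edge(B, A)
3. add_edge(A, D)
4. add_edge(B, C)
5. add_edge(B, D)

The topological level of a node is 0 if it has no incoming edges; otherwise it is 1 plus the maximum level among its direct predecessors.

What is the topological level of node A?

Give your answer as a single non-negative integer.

Op 1: add_edge(A, C). Edges now: 1
Op 2: add_edge(B, A). Edges now: 2
Op 3: add_edge(A, D). Edges now: 3
Op 4: add_edge(B, C). Edges now: 4
Op 5: add_edge(B, D). Edges now: 5
Compute levels (Kahn BFS):
  sources (in-degree 0): B
  process B: level=0
    B->A: in-degree(A)=0, level(A)=1, enqueue
    B->C: in-degree(C)=1, level(C)>=1
    B->D: in-degree(D)=1, level(D)>=1
  process A: level=1
    A->C: in-degree(C)=0, level(C)=2, enqueue
    A->D: in-degree(D)=0, level(D)=2, enqueue
  process C: level=2
  process D: level=2
All levels: A:1, B:0, C:2, D:2
level(A) = 1

Answer: 1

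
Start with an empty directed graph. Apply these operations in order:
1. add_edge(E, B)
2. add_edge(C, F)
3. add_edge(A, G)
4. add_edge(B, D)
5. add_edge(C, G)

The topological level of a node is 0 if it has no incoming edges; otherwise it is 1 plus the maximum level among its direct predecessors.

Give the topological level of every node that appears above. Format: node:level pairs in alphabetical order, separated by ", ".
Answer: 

Answer: A:0, B:1, C:0, D:2, E:0, F:1, G:1

Derivation:
Op 1: add_edge(E, B). Edges now: 1
Op 2: add_edge(C, F). Edges now: 2
Op 3: add_edge(A, G). Edges now: 3
Op 4: add_edge(B, D). Edges now: 4
Op 5: add_edge(C, G). Edges now: 5
Compute levels (Kahn BFS):
  sources (in-degree 0): A, C, E
  process A: level=0
    A->G: in-degree(G)=1, level(G)>=1
  process C: level=0
    C->F: in-degree(F)=0, level(F)=1, enqueue
    C->G: in-degree(G)=0, level(G)=1, enqueue
  process E: level=0
    E->B: in-degree(B)=0, level(B)=1, enqueue
  process F: level=1
  process G: level=1
  process B: level=1
    B->D: in-degree(D)=0, level(D)=2, enqueue
  process D: level=2
All levels: A:0, B:1, C:0, D:2, E:0, F:1, G:1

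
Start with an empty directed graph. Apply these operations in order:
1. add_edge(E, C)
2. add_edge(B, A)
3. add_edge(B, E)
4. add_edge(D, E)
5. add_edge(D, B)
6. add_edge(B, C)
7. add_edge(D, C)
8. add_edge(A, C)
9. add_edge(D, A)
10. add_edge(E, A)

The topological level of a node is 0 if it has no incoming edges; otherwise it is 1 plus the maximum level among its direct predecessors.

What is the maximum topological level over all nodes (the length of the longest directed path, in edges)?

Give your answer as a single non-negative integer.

Op 1: add_edge(E, C). Edges now: 1
Op 2: add_edge(B, A). Edges now: 2
Op 3: add_edge(B, E). Edges now: 3
Op 4: add_edge(D, E). Edges now: 4
Op 5: add_edge(D, B). Edges now: 5
Op 6: add_edge(B, C). Edges now: 6
Op 7: add_edge(D, C). Edges now: 7
Op 8: add_edge(A, C). Edges now: 8
Op 9: add_edge(D, A). Edges now: 9
Op 10: add_edge(E, A). Edges now: 10
Compute levels (Kahn BFS):
  sources (in-degree 0): D
  process D: level=0
    D->A: in-degree(A)=2, level(A)>=1
    D->B: in-degree(B)=0, level(B)=1, enqueue
    D->C: in-degree(C)=3, level(C)>=1
    D->E: in-degree(E)=1, level(E)>=1
  process B: level=1
    B->A: in-degree(A)=1, level(A)>=2
    B->C: in-degree(C)=2, level(C)>=2
    B->E: in-degree(E)=0, level(E)=2, enqueue
  process E: level=2
    E->A: in-degree(A)=0, level(A)=3, enqueue
    E->C: in-degree(C)=1, level(C)>=3
  process A: level=3
    A->C: in-degree(C)=0, level(C)=4, enqueue
  process C: level=4
All levels: A:3, B:1, C:4, D:0, E:2
max level = 4

Answer: 4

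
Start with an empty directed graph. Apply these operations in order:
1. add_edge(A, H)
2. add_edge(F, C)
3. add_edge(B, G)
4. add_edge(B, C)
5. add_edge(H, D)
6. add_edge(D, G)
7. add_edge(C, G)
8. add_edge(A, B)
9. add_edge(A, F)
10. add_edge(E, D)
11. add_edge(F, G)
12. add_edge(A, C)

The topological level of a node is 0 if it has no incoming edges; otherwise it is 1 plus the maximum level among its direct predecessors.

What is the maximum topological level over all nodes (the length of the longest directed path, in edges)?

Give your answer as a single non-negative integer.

Answer: 3

Derivation:
Op 1: add_edge(A, H). Edges now: 1
Op 2: add_edge(F, C). Edges now: 2
Op 3: add_edge(B, G). Edges now: 3
Op 4: add_edge(B, C). Edges now: 4
Op 5: add_edge(H, D). Edges now: 5
Op 6: add_edge(D, G). Edges now: 6
Op 7: add_edge(C, G). Edges now: 7
Op 8: add_edge(A, B). Edges now: 8
Op 9: add_edge(A, F). Edges now: 9
Op 10: add_edge(E, D). Edges now: 10
Op 11: add_edge(F, G). Edges now: 11
Op 12: add_edge(A, C). Edges now: 12
Compute levels (Kahn BFS):
  sources (in-degree 0): A, E
  process A: level=0
    A->B: in-degree(B)=0, level(B)=1, enqueue
    A->C: in-degree(C)=2, level(C)>=1
    A->F: in-degree(F)=0, level(F)=1, enqueue
    A->H: in-degree(H)=0, level(H)=1, enqueue
  process E: level=0
    E->D: in-degree(D)=1, level(D)>=1
  process B: level=1
    B->C: in-degree(C)=1, level(C)>=2
    B->G: in-degree(G)=3, level(G)>=2
  process F: level=1
    F->C: in-degree(C)=0, level(C)=2, enqueue
    F->G: in-degree(G)=2, level(G)>=2
  process H: level=1
    H->D: in-degree(D)=0, level(D)=2, enqueue
  process C: level=2
    C->G: in-degree(G)=1, level(G)>=3
  process D: level=2
    D->G: in-degree(G)=0, level(G)=3, enqueue
  process G: level=3
All levels: A:0, B:1, C:2, D:2, E:0, F:1, G:3, H:1
max level = 3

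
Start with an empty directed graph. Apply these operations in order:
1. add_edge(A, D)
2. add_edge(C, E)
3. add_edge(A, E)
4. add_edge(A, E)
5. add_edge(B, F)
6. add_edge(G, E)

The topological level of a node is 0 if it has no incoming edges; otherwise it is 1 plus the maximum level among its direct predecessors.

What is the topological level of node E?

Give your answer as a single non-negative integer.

Answer: 1

Derivation:
Op 1: add_edge(A, D). Edges now: 1
Op 2: add_edge(C, E). Edges now: 2
Op 3: add_edge(A, E). Edges now: 3
Op 4: add_edge(A, E) (duplicate, no change). Edges now: 3
Op 5: add_edge(B, F). Edges now: 4
Op 6: add_edge(G, E). Edges now: 5
Compute levels (Kahn BFS):
  sources (in-degree 0): A, B, C, G
  process A: level=0
    A->D: in-degree(D)=0, level(D)=1, enqueue
    A->E: in-degree(E)=2, level(E)>=1
  process B: level=0
    B->F: in-degree(F)=0, level(F)=1, enqueue
  process C: level=0
    C->E: in-degree(E)=1, level(E)>=1
  process G: level=0
    G->E: in-degree(E)=0, level(E)=1, enqueue
  process D: level=1
  process F: level=1
  process E: level=1
All levels: A:0, B:0, C:0, D:1, E:1, F:1, G:0
level(E) = 1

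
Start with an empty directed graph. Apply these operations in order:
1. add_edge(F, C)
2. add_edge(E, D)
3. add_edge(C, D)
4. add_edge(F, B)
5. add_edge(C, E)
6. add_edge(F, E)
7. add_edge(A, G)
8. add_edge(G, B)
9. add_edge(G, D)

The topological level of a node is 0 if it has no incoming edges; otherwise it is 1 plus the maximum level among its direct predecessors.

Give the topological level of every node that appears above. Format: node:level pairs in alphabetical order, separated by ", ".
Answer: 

Answer: A:0, B:2, C:1, D:3, E:2, F:0, G:1

Derivation:
Op 1: add_edge(F, C). Edges now: 1
Op 2: add_edge(E, D). Edges now: 2
Op 3: add_edge(C, D). Edges now: 3
Op 4: add_edge(F, B). Edges now: 4
Op 5: add_edge(C, E). Edges now: 5
Op 6: add_edge(F, E). Edges now: 6
Op 7: add_edge(A, G). Edges now: 7
Op 8: add_edge(G, B). Edges now: 8
Op 9: add_edge(G, D). Edges now: 9
Compute levels (Kahn BFS):
  sources (in-degree 0): A, F
  process A: level=0
    A->G: in-degree(G)=0, level(G)=1, enqueue
  process F: level=0
    F->B: in-degree(B)=1, level(B)>=1
    F->C: in-degree(C)=0, level(C)=1, enqueue
    F->E: in-degree(E)=1, level(E)>=1
  process G: level=1
    G->B: in-degree(B)=0, level(B)=2, enqueue
    G->D: in-degree(D)=2, level(D)>=2
  process C: level=1
    C->D: in-degree(D)=1, level(D)>=2
    C->E: in-degree(E)=0, level(E)=2, enqueue
  process B: level=2
  process E: level=2
    E->D: in-degree(D)=0, level(D)=3, enqueue
  process D: level=3
All levels: A:0, B:2, C:1, D:3, E:2, F:0, G:1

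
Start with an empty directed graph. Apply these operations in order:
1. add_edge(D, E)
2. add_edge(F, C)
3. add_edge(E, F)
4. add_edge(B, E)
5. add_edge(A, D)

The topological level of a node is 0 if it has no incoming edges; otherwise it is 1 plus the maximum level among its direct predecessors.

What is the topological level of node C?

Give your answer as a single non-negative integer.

Answer: 4

Derivation:
Op 1: add_edge(D, E). Edges now: 1
Op 2: add_edge(F, C). Edges now: 2
Op 3: add_edge(E, F). Edges now: 3
Op 4: add_edge(B, E). Edges now: 4
Op 5: add_edge(A, D). Edges now: 5
Compute levels (Kahn BFS):
  sources (in-degree 0): A, B
  process A: level=0
    A->D: in-degree(D)=0, level(D)=1, enqueue
  process B: level=0
    B->E: in-degree(E)=1, level(E)>=1
  process D: level=1
    D->E: in-degree(E)=0, level(E)=2, enqueue
  process E: level=2
    E->F: in-degree(F)=0, level(F)=3, enqueue
  process F: level=3
    F->C: in-degree(C)=0, level(C)=4, enqueue
  process C: level=4
All levels: A:0, B:0, C:4, D:1, E:2, F:3
level(C) = 4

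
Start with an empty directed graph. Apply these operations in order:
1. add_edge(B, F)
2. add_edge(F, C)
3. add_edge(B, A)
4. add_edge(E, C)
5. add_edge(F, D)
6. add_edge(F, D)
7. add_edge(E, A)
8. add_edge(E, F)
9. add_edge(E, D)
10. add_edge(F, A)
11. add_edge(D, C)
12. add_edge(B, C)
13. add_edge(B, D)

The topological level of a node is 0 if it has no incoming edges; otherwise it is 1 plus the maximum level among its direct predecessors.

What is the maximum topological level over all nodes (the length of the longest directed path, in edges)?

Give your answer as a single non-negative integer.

Answer: 3

Derivation:
Op 1: add_edge(B, F). Edges now: 1
Op 2: add_edge(F, C). Edges now: 2
Op 3: add_edge(B, A). Edges now: 3
Op 4: add_edge(E, C). Edges now: 4
Op 5: add_edge(F, D). Edges now: 5
Op 6: add_edge(F, D) (duplicate, no change). Edges now: 5
Op 7: add_edge(E, A). Edges now: 6
Op 8: add_edge(E, F). Edges now: 7
Op 9: add_edge(E, D). Edges now: 8
Op 10: add_edge(F, A). Edges now: 9
Op 11: add_edge(D, C). Edges now: 10
Op 12: add_edge(B, C). Edges now: 11
Op 13: add_edge(B, D). Edges now: 12
Compute levels (Kahn BFS):
  sources (in-degree 0): B, E
  process B: level=0
    B->A: in-degree(A)=2, level(A)>=1
    B->C: in-degree(C)=3, level(C)>=1
    B->D: in-degree(D)=2, level(D)>=1
    B->F: in-degree(F)=1, level(F)>=1
  process E: level=0
    E->A: in-degree(A)=1, level(A)>=1
    E->C: in-degree(C)=2, level(C)>=1
    E->D: in-degree(D)=1, level(D)>=1
    E->F: in-degree(F)=0, level(F)=1, enqueue
  process F: level=1
    F->A: in-degree(A)=0, level(A)=2, enqueue
    F->C: in-degree(C)=1, level(C)>=2
    F->D: in-degree(D)=0, level(D)=2, enqueue
  process A: level=2
  process D: level=2
    D->C: in-degree(C)=0, level(C)=3, enqueue
  process C: level=3
All levels: A:2, B:0, C:3, D:2, E:0, F:1
max level = 3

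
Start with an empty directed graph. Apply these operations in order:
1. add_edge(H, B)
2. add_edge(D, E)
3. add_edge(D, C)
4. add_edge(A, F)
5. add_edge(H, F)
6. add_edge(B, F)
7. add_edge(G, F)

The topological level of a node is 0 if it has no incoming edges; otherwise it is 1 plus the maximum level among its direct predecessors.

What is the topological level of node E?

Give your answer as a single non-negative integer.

Answer: 1

Derivation:
Op 1: add_edge(H, B). Edges now: 1
Op 2: add_edge(D, E). Edges now: 2
Op 3: add_edge(D, C). Edges now: 3
Op 4: add_edge(A, F). Edges now: 4
Op 5: add_edge(H, F). Edges now: 5
Op 6: add_edge(B, F). Edges now: 6
Op 7: add_edge(G, F). Edges now: 7
Compute levels (Kahn BFS):
  sources (in-degree 0): A, D, G, H
  process A: level=0
    A->F: in-degree(F)=3, level(F)>=1
  process D: level=0
    D->C: in-degree(C)=0, level(C)=1, enqueue
    D->E: in-degree(E)=0, level(E)=1, enqueue
  process G: level=0
    G->F: in-degree(F)=2, level(F)>=1
  process H: level=0
    H->B: in-degree(B)=0, level(B)=1, enqueue
    H->F: in-degree(F)=1, level(F)>=1
  process C: level=1
  process E: level=1
  process B: level=1
    B->F: in-degree(F)=0, level(F)=2, enqueue
  process F: level=2
All levels: A:0, B:1, C:1, D:0, E:1, F:2, G:0, H:0
level(E) = 1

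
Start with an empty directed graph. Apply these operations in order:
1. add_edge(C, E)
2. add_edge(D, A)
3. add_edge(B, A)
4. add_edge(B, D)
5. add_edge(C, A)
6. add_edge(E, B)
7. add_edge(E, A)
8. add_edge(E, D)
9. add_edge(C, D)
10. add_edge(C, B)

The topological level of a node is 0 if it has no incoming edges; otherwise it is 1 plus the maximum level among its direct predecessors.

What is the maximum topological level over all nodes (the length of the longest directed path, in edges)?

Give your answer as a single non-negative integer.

Answer: 4

Derivation:
Op 1: add_edge(C, E). Edges now: 1
Op 2: add_edge(D, A). Edges now: 2
Op 3: add_edge(B, A). Edges now: 3
Op 4: add_edge(B, D). Edges now: 4
Op 5: add_edge(C, A). Edges now: 5
Op 6: add_edge(E, B). Edges now: 6
Op 7: add_edge(E, A). Edges now: 7
Op 8: add_edge(E, D). Edges now: 8
Op 9: add_edge(C, D). Edges now: 9
Op 10: add_edge(C, B). Edges now: 10
Compute levels (Kahn BFS):
  sources (in-degree 0): C
  process C: level=0
    C->A: in-degree(A)=3, level(A)>=1
    C->B: in-degree(B)=1, level(B)>=1
    C->D: in-degree(D)=2, level(D)>=1
    C->E: in-degree(E)=0, level(E)=1, enqueue
  process E: level=1
    E->A: in-degree(A)=2, level(A)>=2
    E->B: in-degree(B)=0, level(B)=2, enqueue
    E->D: in-degree(D)=1, level(D)>=2
  process B: level=2
    B->A: in-degree(A)=1, level(A)>=3
    B->D: in-degree(D)=0, level(D)=3, enqueue
  process D: level=3
    D->A: in-degree(A)=0, level(A)=4, enqueue
  process A: level=4
All levels: A:4, B:2, C:0, D:3, E:1
max level = 4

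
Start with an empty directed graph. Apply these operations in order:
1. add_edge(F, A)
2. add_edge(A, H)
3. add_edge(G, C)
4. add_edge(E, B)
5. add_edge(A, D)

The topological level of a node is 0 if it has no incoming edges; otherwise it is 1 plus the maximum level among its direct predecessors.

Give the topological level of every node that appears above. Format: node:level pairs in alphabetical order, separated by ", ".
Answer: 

Op 1: add_edge(F, A). Edges now: 1
Op 2: add_edge(A, H). Edges now: 2
Op 3: add_edge(G, C). Edges now: 3
Op 4: add_edge(E, B). Edges now: 4
Op 5: add_edge(A, D). Edges now: 5
Compute levels (Kahn BFS):
  sources (in-degree 0): E, F, G
  process E: level=0
    E->B: in-degree(B)=0, level(B)=1, enqueue
  process F: level=0
    F->A: in-degree(A)=0, level(A)=1, enqueue
  process G: level=0
    G->C: in-degree(C)=0, level(C)=1, enqueue
  process B: level=1
  process A: level=1
    A->D: in-degree(D)=0, level(D)=2, enqueue
    A->H: in-degree(H)=0, level(H)=2, enqueue
  process C: level=1
  process D: level=2
  process H: level=2
All levels: A:1, B:1, C:1, D:2, E:0, F:0, G:0, H:2

Answer: A:1, B:1, C:1, D:2, E:0, F:0, G:0, H:2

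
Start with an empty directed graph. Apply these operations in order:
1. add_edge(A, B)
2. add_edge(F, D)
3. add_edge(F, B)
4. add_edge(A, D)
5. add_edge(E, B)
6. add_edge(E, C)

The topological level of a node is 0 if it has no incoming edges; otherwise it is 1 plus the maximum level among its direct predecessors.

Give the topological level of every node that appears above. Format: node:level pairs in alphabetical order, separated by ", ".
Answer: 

Op 1: add_edge(A, B). Edges now: 1
Op 2: add_edge(F, D). Edges now: 2
Op 3: add_edge(F, B). Edges now: 3
Op 4: add_edge(A, D). Edges now: 4
Op 5: add_edge(E, B). Edges now: 5
Op 6: add_edge(E, C). Edges now: 6
Compute levels (Kahn BFS):
  sources (in-degree 0): A, E, F
  process A: level=0
    A->B: in-degree(B)=2, level(B)>=1
    A->D: in-degree(D)=1, level(D)>=1
  process E: level=0
    E->B: in-degree(B)=1, level(B)>=1
    E->C: in-degree(C)=0, level(C)=1, enqueue
  process F: level=0
    F->B: in-degree(B)=0, level(B)=1, enqueue
    F->D: in-degree(D)=0, level(D)=1, enqueue
  process C: level=1
  process B: level=1
  process D: level=1
All levels: A:0, B:1, C:1, D:1, E:0, F:0

Answer: A:0, B:1, C:1, D:1, E:0, F:0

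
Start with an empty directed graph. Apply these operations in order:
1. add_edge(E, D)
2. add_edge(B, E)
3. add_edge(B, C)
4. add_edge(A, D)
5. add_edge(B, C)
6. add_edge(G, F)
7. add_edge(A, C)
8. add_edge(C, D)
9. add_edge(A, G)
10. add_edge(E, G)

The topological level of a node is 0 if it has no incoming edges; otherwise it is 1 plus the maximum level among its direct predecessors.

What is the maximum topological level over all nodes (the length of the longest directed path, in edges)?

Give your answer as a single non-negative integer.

Answer: 3

Derivation:
Op 1: add_edge(E, D). Edges now: 1
Op 2: add_edge(B, E). Edges now: 2
Op 3: add_edge(B, C). Edges now: 3
Op 4: add_edge(A, D). Edges now: 4
Op 5: add_edge(B, C) (duplicate, no change). Edges now: 4
Op 6: add_edge(G, F). Edges now: 5
Op 7: add_edge(A, C). Edges now: 6
Op 8: add_edge(C, D). Edges now: 7
Op 9: add_edge(A, G). Edges now: 8
Op 10: add_edge(E, G). Edges now: 9
Compute levels (Kahn BFS):
  sources (in-degree 0): A, B
  process A: level=0
    A->C: in-degree(C)=1, level(C)>=1
    A->D: in-degree(D)=2, level(D)>=1
    A->G: in-degree(G)=1, level(G)>=1
  process B: level=0
    B->C: in-degree(C)=0, level(C)=1, enqueue
    B->E: in-degree(E)=0, level(E)=1, enqueue
  process C: level=1
    C->D: in-degree(D)=1, level(D)>=2
  process E: level=1
    E->D: in-degree(D)=0, level(D)=2, enqueue
    E->G: in-degree(G)=0, level(G)=2, enqueue
  process D: level=2
  process G: level=2
    G->F: in-degree(F)=0, level(F)=3, enqueue
  process F: level=3
All levels: A:0, B:0, C:1, D:2, E:1, F:3, G:2
max level = 3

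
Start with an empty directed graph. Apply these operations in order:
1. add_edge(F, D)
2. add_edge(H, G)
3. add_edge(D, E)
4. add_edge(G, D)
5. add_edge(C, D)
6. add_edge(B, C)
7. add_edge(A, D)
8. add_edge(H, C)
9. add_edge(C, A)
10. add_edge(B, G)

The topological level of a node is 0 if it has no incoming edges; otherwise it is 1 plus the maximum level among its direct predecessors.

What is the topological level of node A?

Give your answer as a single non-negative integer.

Answer: 2

Derivation:
Op 1: add_edge(F, D). Edges now: 1
Op 2: add_edge(H, G). Edges now: 2
Op 3: add_edge(D, E). Edges now: 3
Op 4: add_edge(G, D). Edges now: 4
Op 5: add_edge(C, D). Edges now: 5
Op 6: add_edge(B, C). Edges now: 6
Op 7: add_edge(A, D). Edges now: 7
Op 8: add_edge(H, C). Edges now: 8
Op 9: add_edge(C, A). Edges now: 9
Op 10: add_edge(B, G). Edges now: 10
Compute levels (Kahn BFS):
  sources (in-degree 0): B, F, H
  process B: level=0
    B->C: in-degree(C)=1, level(C)>=1
    B->G: in-degree(G)=1, level(G)>=1
  process F: level=0
    F->D: in-degree(D)=3, level(D)>=1
  process H: level=0
    H->C: in-degree(C)=0, level(C)=1, enqueue
    H->G: in-degree(G)=0, level(G)=1, enqueue
  process C: level=1
    C->A: in-degree(A)=0, level(A)=2, enqueue
    C->D: in-degree(D)=2, level(D)>=2
  process G: level=1
    G->D: in-degree(D)=1, level(D)>=2
  process A: level=2
    A->D: in-degree(D)=0, level(D)=3, enqueue
  process D: level=3
    D->E: in-degree(E)=0, level(E)=4, enqueue
  process E: level=4
All levels: A:2, B:0, C:1, D:3, E:4, F:0, G:1, H:0
level(A) = 2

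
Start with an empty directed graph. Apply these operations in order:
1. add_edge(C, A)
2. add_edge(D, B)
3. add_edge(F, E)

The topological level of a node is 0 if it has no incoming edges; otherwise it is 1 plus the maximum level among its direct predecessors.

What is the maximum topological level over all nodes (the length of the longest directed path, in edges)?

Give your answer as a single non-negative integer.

Op 1: add_edge(C, A). Edges now: 1
Op 2: add_edge(D, B). Edges now: 2
Op 3: add_edge(F, E). Edges now: 3
Compute levels (Kahn BFS):
  sources (in-degree 0): C, D, F
  process C: level=0
    C->A: in-degree(A)=0, level(A)=1, enqueue
  process D: level=0
    D->B: in-degree(B)=0, level(B)=1, enqueue
  process F: level=0
    F->E: in-degree(E)=0, level(E)=1, enqueue
  process A: level=1
  process B: level=1
  process E: level=1
All levels: A:1, B:1, C:0, D:0, E:1, F:0
max level = 1

Answer: 1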